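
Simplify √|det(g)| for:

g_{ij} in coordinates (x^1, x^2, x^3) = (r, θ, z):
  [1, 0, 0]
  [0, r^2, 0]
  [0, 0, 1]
det(g) = r^2
√|det(g)| = r
Volume element: dV = r dr dθ dz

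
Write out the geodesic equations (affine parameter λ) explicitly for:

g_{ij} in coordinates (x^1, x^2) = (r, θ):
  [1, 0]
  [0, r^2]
Geodesic equation: d^2x^k/dλ^2 + Γ^k_{ij} (dx^i/dλ)(dx^j/dλ) = 0.
Non-zero Christoffel symbols:
Γ^r_{θ θ} = -r
Γ^θ_{r θ} = 1/r
Substituting (the symmetric pair Γ^k_{ij}, Γ^k_{ji} combines into a factor 2):
d^2r/dλ^2 - r (dθ/dλ)^2 = 0
d^2θ/dλ^2 + (2/r) (dr/dλ)(dθ/dλ) = 0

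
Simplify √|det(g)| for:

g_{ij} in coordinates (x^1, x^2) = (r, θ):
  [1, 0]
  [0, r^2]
det(g) = r^2
√|det(g)| = r
Volume element: dV = r dr dθ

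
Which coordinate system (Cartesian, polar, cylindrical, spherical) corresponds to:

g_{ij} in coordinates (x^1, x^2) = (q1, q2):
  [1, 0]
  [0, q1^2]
The line element ds^2 = dq1^2 + q1^2 dq2^2 is dr^2 + r^2 dθ^2 with q1 = r, q2 = θ.
polar coordinates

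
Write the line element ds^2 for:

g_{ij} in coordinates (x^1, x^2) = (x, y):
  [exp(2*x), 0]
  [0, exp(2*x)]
ds^2 = g_{ij} dx^i dx^j; only the non-zero components contribute.
ds^2 = exp(2*x) dx^2 + exp(2*x) dy^2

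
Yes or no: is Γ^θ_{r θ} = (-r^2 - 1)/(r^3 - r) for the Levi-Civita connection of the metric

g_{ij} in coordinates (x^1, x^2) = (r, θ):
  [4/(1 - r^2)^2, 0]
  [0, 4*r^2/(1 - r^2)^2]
Γ^θ_{r θ} = (1/2) g^{θθ} (∂_r g_{θθ} + ∂_θ g_{θr} - ∂_θ g_{rθ}) = (1/2)((1 - r^2)^2/(4*r^2))((-8*(r^3 + r)/(r^2 - 1)^3) + (0) - (0)) = (-r^2 - 1)/(r^3 - r)
This equals the proposed value (-r^2 - 1)/(r^3 - r).
Yes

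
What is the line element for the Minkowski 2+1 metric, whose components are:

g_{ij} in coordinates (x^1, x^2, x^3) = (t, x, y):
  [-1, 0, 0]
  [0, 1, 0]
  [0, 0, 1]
ds^2 = g_{ij} dx^i dx^j; only the non-zero components contribute.
ds^2 = -dt^2 + dx^2 + dy^2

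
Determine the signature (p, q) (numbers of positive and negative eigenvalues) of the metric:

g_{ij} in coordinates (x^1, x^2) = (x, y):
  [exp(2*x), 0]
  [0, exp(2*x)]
The metric is diagonal, so its eigenvalues are the diagonal entries: exp(2*x), exp(2*x) (at a generic point, where coordinate-dependent entries are positive).
2 positive, 0 negative.
(2, 0) - Riemannian (positive definite)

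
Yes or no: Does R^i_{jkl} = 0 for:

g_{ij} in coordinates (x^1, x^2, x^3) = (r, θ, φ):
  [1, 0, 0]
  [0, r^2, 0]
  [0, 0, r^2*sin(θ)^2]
Non-zero Christoffel symbols:
Γ^r_{θ θ} = -r
Γ^r_{φ φ} = -r*sin(θ)^2
Γ^θ_{r θ} = 1/r
Γ^θ_{φ φ} = -sin(2*θ)/2
Γ^φ_{r φ} = 1/r
Γ^φ_{θ φ} = 1/tan(θ)
Ricci tensor: R_{rr} = 0, R_{rθ} = 0, R_{rφ} = 0, R_{θθ} = 0, R_{θφ} = 0, R_{φφ} = 0
All R_{ij} vanish; in 3 dimensions the Riemann tensor is fully determined by the Ricci tensor, so R^i_{jkl} = 0: the metric is flat (curvilinear coordinates on flat space).
Yes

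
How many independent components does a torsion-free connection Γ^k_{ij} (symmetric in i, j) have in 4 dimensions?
Γ^k_{ij} has n choices for the upper index and n(n+1)/2 independent symmetric lower index pairs.
Total = 4 × 4×5/2 = 4 × 10 = 40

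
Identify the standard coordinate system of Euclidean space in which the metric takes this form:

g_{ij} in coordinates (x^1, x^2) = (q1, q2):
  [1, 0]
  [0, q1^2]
The line element ds^2 = dq1^2 + q1^2 dq2^2 is dr^2 + r^2 dθ^2 with q1 = r, q2 = θ.
polar coordinates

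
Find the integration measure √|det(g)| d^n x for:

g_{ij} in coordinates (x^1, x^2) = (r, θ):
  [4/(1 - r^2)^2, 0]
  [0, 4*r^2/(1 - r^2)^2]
det(g) = 16*r^2/(1 - r^2)^4
√|det(g)| = 4*r/(r^2 - 1)^2
Volume element: dV = 4*r/(r^2 - 1)^2 dr dθ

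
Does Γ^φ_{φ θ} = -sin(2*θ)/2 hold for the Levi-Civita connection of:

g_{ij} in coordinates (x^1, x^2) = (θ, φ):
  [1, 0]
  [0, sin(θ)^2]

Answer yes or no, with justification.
Γ^φ_{φ θ} = (1/2) g^{φφ} (∂_φ g_{φθ} + ∂_θ g_{φφ} - ∂_φ g_{φθ}) = (1/2)(1/sin(θ)^2)((0) + (sin(2*θ)) - (0)) = 1/tan(θ)
This differs from the proposed value -sin(2*θ)/2.
No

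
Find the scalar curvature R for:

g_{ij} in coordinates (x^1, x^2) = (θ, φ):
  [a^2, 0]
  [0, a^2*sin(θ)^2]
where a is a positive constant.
Non-zero Christoffel symbols (Γ^k_{ij} = Γ^k_{ji}):
Γ^θ_{φ φ} = -sin(2*θ)/2
Γ^φ_{θ φ} = 1/tan(θ)
Ricci tensor (R_{ij} = R^k_{ikj}): R_{θθ} = 1, R_{θφ} = 0, R_{φφ} = sin(θ)^2
Inverse metric: g^{θθ} = 1/a^2, g^{φφ} = 1/(a^2*sin(θ)^2)
R = g^{ij} R_{ij} = (1/a^2)(1) + (1/(a^2*sin(θ)^2))(sin(θ)^2) = 2/a^2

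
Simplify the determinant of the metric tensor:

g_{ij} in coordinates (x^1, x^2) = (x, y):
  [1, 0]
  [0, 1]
For a 2×2 metric: det(g) = g_{11}·g_{22} - g_{12}·g_{21}
= (1)·(1) - (0)·(0)
= 1 - 0
det(g) = 1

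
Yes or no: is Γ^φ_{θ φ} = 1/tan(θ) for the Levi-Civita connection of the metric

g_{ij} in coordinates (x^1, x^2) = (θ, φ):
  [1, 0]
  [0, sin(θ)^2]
Γ^φ_{θ φ} = (1/2) g^{φφ} (∂_θ g_{φφ} + ∂_φ g_{φθ} - ∂_φ g_{θφ}) = (1/2)(1/sin(θ)^2)((sin(2*θ)) + (0) - (0)) = 1/tan(θ)
This equals the proposed value 1/tan(θ).
Yes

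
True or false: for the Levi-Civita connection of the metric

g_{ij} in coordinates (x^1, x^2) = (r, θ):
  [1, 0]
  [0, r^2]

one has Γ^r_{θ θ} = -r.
Γ^r_{θ θ} = (1/2) g^{rr} (∂_θ g_{rθ} + ∂_θ g_{rθ} - ∂_r g_{θθ}) = (1/2)(1)((0) + (0) - (2*r)) = -r
This equals the proposed value -r.
True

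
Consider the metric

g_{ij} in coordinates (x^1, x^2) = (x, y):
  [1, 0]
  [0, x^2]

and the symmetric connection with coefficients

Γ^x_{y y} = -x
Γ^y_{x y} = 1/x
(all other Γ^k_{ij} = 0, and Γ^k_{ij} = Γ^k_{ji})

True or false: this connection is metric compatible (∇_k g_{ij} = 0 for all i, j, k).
Using ∇_k g_{ij} = ∂_k g_{ij} - Γ^m_{ki} g_{mj} - Γ^m_{kj} g_{im}:
e.g. ∇_x g_{yy} = (2*x) - (x) - (x) = 0
Every component ∇_k g_{ij} vanishes: the connection is metric compatible.
True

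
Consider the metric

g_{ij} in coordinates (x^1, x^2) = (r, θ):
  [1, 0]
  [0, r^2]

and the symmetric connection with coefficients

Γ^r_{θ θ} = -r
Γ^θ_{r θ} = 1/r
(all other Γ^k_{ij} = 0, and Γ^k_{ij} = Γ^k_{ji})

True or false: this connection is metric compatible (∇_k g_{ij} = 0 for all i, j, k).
Using ∇_k g_{ij} = ∂_k g_{ij} - Γ^m_{ki} g_{mj} - Γ^m_{kj} g_{im}:
e.g. ∇_r g_{θθ} = (2*r) - (r) - (r) = 0
Every component ∇_k g_{ij} vanishes: the connection is metric compatible.
True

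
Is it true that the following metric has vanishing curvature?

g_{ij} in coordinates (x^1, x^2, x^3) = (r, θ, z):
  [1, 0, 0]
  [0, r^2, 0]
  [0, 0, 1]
Non-zero Christoffel symbols:
Γ^r_{θ θ} = -r
Γ^θ_{r θ} = 1/r
Ricci tensor: R_{rr} = 0, R_{rθ} = 0, R_{rz} = 0, R_{θθ} = 0, R_{θz} = 0, R_{zz} = 0
All R_{ij} vanish; in 3 dimensions the Riemann tensor is fully determined by the Ricci tensor, so R^i_{jkl} = 0: the metric is flat (curvilinear coordinates on flat space).
Yes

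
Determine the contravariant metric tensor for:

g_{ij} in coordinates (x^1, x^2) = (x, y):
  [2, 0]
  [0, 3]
The metric is diagonal, so g^{ij} is diagonal with entries 1/g_{ii}: diag(1/2, 1/3).
g^{ij}:
  [1/2, 0]
  [0, 1/3]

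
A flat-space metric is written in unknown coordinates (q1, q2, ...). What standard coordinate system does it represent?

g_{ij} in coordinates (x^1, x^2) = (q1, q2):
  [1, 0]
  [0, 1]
All components are constant and the metric is the identity, i.e. orthonormal rectilinear coordinates.
Cartesian (2D) coordinates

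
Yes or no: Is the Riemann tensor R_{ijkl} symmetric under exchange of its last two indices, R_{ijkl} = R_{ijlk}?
It is antisymmetric in the last pair: R_{ijkl} = -R_{ijlk}.
No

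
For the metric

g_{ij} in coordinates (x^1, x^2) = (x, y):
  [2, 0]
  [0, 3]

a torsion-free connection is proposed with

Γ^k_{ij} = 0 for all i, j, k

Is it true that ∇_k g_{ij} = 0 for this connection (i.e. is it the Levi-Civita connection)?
Using ∇_k g_{ij} = ∂_k g_{ij} - Γ^m_{ki} g_{mj} - Γ^m_{kj} g_{im}:
e.g. ∇_y g_{xy} = (0) - (0) - (0) = 0
Every component ∇_k g_{ij} vanishes: the connection is metric compatible.
Yes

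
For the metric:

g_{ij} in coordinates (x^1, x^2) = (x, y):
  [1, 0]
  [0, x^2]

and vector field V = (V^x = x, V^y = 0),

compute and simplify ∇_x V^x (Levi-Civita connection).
Non-zero Christoffel symbols:
Γ^x_{y y} = -x
Γ^y_{x y} = 1/x
∇_x V^x = ∂_x V^x + Γ^x_{x j} V^j
  = (1) + (0)(x) + (0)(0)
  = 1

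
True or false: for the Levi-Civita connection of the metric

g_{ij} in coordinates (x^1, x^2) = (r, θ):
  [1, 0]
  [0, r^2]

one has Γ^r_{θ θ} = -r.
Γ^r_{θ θ} = (1/2) g^{rr} (∂_θ g_{rθ} + ∂_θ g_{rθ} - ∂_r g_{θθ}) = (1/2)(1)((0) + (0) - (2*r)) = -r
This equals the proposed value -r.
True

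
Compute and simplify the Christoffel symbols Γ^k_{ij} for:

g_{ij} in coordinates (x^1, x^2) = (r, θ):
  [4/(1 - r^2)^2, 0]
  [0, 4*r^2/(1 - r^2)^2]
Using Γ^k_{ij} = (1/2) g^{km} (∂_i g_{mj} + ∂_j g_{mi} - ∂_m g_{ij}); the metric is diagonal, so only the m = k term contributes.
Non-zero symbols (using the symmetry Γ^k_{ij} = Γ^k_{ji}):
Γ^r_{r r} = (1/2) g^{rr} (∂_r g_{rr} + ∂_r g_{rr} - ∂_r g_{rr}) = (1/2)((1 - r^2)^2/4)((16*r/(1 - r^2)^3) + (16*r/(1 - r^2)^3) - (16*r/(1 - r^2)^3)) = 2*r/(1 - r^2)
Γ^r_{θ θ} = (1/2) g^{rr} (∂_θ g_{rθ} + ∂_θ g_{rθ} - ∂_r g_{θθ}) = (1/2)((1 - r^2)^2/4)((0) + (0) - (-8*(r^3 + r)/(r^2 - 1)^3)) = (r^3 + r)/(r^2 - 1)
Γ^θ_{r θ} = (1/2) g^{θθ} (∂_r g_{θθ} + ∂_θ g_{θr} - ∂_θ g_{rθ}) = (1/2)((1 - r^2)^2/(4*r^2))((-8*(r^3 + r)/(r^2 - 1)^3) + (0) - (0)) = (-r^2 - 1)/(r^3 - r)
All other Christoffel symbols are zero.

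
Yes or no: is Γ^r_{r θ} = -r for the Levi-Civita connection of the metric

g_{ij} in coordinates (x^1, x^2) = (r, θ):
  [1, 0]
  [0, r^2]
Γ^r_{r θ} = (1/2) g^{rr} (∂_r g_{rθ} + ∂_θ g_{rr} - ∂_r g_{rθ}) = (1/2)(1)((0) + (0) - (0)) = 0
This differs from the proposed value -r.
No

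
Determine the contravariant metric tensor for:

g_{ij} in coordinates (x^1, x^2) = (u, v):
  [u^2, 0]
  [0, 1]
The metric is diagonal, so g^{ij} is diagonal with entries 1/g_{ii}: diag(1/(u^2), 1).
g^{ij}:
  [1/u^2, 0]
  [0, 1]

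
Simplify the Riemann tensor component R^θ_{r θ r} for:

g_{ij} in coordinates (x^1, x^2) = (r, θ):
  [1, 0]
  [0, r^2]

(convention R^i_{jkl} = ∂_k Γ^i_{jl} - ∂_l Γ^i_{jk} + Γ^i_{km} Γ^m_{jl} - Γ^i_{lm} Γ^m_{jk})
Non-zero Christoffel symbols (Γ^k_{ij} = Γ^k_{ji}):
Γ^r_{θ θ} = -r
Γ^θ_{r θ} = 1/r
R^θ_{r θ r} = ∂_θ Γ^θ_{r r} - ∂_r Γ^θ_{r θ} + Γ^θ_{θ m} Γ^m_{r r} - Γ^θ_{r m} Γ^m_{r θ}
  = (0) - (-1/r^2) + (0) - (1/r^2) = 0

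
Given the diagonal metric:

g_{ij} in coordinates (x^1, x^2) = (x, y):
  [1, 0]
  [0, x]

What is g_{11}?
With x^1 = x, x^2 = y, g_{11} = g_{xx} is the row-1, column-1 entry of the matrix.
g_{11} = 1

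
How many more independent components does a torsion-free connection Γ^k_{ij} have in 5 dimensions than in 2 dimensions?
Independent components in n dimensions: n × n(n+1)/2 = n^2(n+1)/2.
5D: 5 × 15 = 75
2D: 2 × 3 = 6
Difference = 75 - 6 = 69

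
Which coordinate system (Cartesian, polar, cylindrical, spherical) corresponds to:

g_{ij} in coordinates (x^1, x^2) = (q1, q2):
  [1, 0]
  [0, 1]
All components are constant and the metric is the identity, i.e. orthonormal rectilinear coordinates.
Cartesian (2D) coordinates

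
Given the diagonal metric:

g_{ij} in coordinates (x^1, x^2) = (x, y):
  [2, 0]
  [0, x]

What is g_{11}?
With x^1 = x, x^2 = y, g_{11} = g_{xx} is the row-1, column-1 entry of the matrix.
g_{11} = 2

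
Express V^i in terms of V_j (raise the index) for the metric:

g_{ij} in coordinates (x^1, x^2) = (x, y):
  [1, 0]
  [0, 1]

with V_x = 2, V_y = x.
Inverse metric (diagonal): g^{xx} = 1, g^{yy} = 1
V^i = g^{ij} V_j:
V^x = (1)(2) + (0)(x) = 2
V^y = (0)(2) + (1)(x) = x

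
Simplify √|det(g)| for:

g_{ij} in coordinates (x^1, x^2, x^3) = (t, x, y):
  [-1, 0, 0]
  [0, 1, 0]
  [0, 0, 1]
det(g) = -1
√|det(g)| = 1
Volume element: dV = 1 dt dx dy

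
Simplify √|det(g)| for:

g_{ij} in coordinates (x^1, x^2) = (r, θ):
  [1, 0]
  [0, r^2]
det(g) = r^2
√|det(g)| = r
Volume element: dV = r dr dθ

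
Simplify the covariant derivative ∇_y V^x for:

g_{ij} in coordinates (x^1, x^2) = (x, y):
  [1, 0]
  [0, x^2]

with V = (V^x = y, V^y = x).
Non-zero Christoffel symbols:
Γ^x_{y y} = -x
Γ^y_{x y} = 1/x
∇_y V^x = ∂_y V^x + Γ^x_{y j} V^j
  = (1) + (0)(y) + (-x)(x)
  = 1 - x^2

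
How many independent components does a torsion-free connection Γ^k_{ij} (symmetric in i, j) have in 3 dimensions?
Γ^k_{ij} has n choices for the upper index and n(n+1)/2 independent symmetric lower index pairs.
Total = 3 × 3×4/2 = 3 × 6 = 18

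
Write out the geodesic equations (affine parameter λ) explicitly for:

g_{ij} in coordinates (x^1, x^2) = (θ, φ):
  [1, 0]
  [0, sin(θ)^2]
Geodesic equation: d^2x^k/dλ^2 + Γ^k_{ij} (dx^i/dλ)(dx^j/dλ) = 0.
Non-zero Christoffel symbols:
Γ^θ_{φ φ} = -sin(2*θ)/2
Γ^φ_{θ φ} = 1/tan(θ)
Substituting (the symmetric pair Γ^k_{ij}, Γ^k_{ji} combines into a factor 2):
d^2θ/dλ^2 - (sin(2*θ)/2) (dφ/dλ)^2 = 0
d^2φ/dλ^2 + (2/tan(θ)) (dθ/dλ)(dφ/dλ) = 0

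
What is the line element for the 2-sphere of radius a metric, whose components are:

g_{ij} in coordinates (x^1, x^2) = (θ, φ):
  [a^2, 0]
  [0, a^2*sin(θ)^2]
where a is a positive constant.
ds^2 = g_{ij} dx^i dx^j; only the non-zero components contribute.
ds^2 = a^2 dθ^2 + a^2*sin(θ)^2 dφ^2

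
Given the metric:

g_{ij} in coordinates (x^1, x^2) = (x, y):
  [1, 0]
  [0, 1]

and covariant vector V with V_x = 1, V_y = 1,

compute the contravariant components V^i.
Inverse metric (diagonal): g^{xx} = 1, g^{yy} = 1
V^i = g^{ij} V_j:
V^x = (1)(1) + (0)(1) = 1
V^y = (0)(1) + (1)(1) = 1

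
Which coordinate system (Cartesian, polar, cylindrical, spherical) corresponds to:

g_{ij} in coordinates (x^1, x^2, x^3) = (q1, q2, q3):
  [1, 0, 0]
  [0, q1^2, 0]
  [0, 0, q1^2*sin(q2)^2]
The line element ds^2 = dq1^2 + q1^2 dq2^2 + q1^2 sin(q2)^2 dq3^2 is dr^2 + r^2 dθ^2 + r^2 sin(θ)^2 dφ^2 with q1 = r, q2 = θ, q3 = φ.
spherical coordinates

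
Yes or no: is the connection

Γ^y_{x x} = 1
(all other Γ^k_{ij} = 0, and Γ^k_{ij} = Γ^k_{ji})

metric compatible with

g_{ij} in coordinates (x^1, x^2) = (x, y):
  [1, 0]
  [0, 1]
Using ∇_k g_{ij} = ∂_k g_{ij} - Γ^m_{ki} g_{mj} - Γ^m_{kj} g_{im}:
∇_x g_{xy} = (0) - (1) - (0) = -1 ≠ 0
So the connection is not metric compatible (it is not the Levi-Civita connection).
No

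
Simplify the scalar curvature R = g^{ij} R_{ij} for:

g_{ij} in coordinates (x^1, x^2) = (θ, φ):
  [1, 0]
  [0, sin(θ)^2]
Non-zero Christoffel symbols (Γ^k_{ij} = Γ^k_{ji}):
Γ^θ_{φ φ} = -sin(2*θ)/2
Γ^φ_{θ φ} = 1/tan(θ)
Ricci tensor (R_{ij} = R^k_{ikj}): R_{θθ} = 1, R_{θφ} = 0, R_{φφ} = sin(θ)^2
Inverse metric: g^{θθ} = 1, g^{φφ} = 1/sin(θ)^2
R = g^{ij} R_{ij} = (1)(1) + (1/sin(θ)^2)(sin(θ)^2) = 2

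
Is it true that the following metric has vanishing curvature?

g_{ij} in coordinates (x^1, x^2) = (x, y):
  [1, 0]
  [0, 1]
All metric components are constant, so every Christoffel symbol vanishes and R^i_{jkl} = 0.
Yes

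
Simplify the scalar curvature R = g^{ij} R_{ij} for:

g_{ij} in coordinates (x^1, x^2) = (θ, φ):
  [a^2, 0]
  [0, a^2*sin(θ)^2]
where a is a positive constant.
Non-zero Christoffel symbols (Γ^k_{ij} = Γ^k_{ji}):
Γ^θ_{φ φ} = -sin(2*θ)/2
Γ^φ_{θ φ} = 1/tan(θ)
Ricci tensor (R_{ij} = R^k_{ikj}): R_{θθ} = 1, R_{θφ} = 0, R_{φφ} = sin(θ)^2
Inverse metric: g^{θθ} = 1/a^2, g^{φφ} = 1/(a^2*sin(θ)^2)
R = g^{ij} R_{ij} = (1/a^2)(1) + (1/(a^2*sin(θ)^2))(sin(θ)^2) = 2/a^2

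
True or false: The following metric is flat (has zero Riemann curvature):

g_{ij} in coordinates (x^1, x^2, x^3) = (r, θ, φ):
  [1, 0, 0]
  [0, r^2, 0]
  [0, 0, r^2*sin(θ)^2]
Non-zero Christoffel symbols:
Γ^r_{θ θ} = -r
Γ^r_{φ φ} = -r*sin(θ)^2
Γ^θ_{r θ} = 1/r
Γ^θ_{φ φ} = -sin(2*θ)/2
Γ^φ_{r φ} = 1/r
Γ^φ_{θ φ} = 1/tan(θ)
Ricci tensor: R_{rr} = 0, R_{rθ} = 0, R_{rφ} = 0, R_{θθ} = 0, R_{θφ} = 0, R_{φφ} = 0
All R_{ij} vanish; in 3 dimensions the Riemann tensor is fully determined by the Ricci tensor, so R^i_{jkl} = 0: the metric is flat (curvilinear coordinates on flat space).
True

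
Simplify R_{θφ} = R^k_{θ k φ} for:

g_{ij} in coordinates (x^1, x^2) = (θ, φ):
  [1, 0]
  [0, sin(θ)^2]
Non-zero Christoffel symbols (Γ^k_{ij} = Γ^k_{ji}):
Γ^θ_{φ φ} = -sin(2*θ)/2
Γ^φ_{θ φ} = 1/tan(θ)
R^θ_{θ θ φ} = 0 (a repeated index in an antisymmetric pair)
R^φ_{θ φ φ} = 0 (a repeated index in an antisymmetric pair)
R_{θφ} = R^θ_{θ θ φ} + R^φ_{θ φ φ} = (0) + (0) = 0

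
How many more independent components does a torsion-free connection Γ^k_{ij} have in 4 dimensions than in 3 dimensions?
Independent components in n dimensions: n × n(n+1)/2 = n^2(n+1)/2.
4D: 4 × 10 = 40
3D: 3 × 6 = 18
Difference = 40 - 18 = 22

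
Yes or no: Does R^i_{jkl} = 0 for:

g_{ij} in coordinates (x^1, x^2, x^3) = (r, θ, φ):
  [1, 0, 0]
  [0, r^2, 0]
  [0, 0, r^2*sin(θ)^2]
Non-zero Christoffel symbols:
Γ^r_{θ θ} = -r
Γ^r_{φ φ} = -r*sin(θ)^2
Γ^θ_{r θ} = 1/r
Γ^θ_{φ φ} = -sin(2*θ)/2
Γ^φ_{r φ} = 1/r
Γ^φ_{θ φ} = 1/tan(θ)
Ricci tensor: R_{rr} = 0, R_{rθ} = 0, R_{rφ} = 0, R_{θθ} = 0, R_{θφ} = 0, R_{φφ} = 0
All R_{ij} vanish; in 3 dimensions the Riemann tensor is fully determined by the Ricci tensor, so R^i_{jkl} = 0: the metric is flat (curvilinear coordinates on flat space).
Yes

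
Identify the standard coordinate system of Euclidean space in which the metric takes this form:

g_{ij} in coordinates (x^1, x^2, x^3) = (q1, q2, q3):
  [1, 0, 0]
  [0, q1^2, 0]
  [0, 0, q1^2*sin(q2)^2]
The line element ds^2 = dq1^2 + q1^2 dq2^2 + q1^2 sin(q2)^2 dq3^2 is dr^2 + r^2 dθ^2 + r^2 sin(θ)^2 dφ^2 with q1 = r, q2 = θ, q3 = φ.
spherical coordinates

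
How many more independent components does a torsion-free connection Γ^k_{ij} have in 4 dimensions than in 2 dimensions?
Independent components in n dimensions: n × n(n+1)/2 = n^2(n+1)/2.
4D: 4 × 10 = 40
2D: 2 × 3 = 6
Difference = 40 - 6 = 34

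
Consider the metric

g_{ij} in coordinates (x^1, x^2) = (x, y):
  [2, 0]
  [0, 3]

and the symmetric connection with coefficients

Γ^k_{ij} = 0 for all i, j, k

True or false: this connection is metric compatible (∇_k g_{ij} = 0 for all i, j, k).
Using ∇_k g_{ij} = ∂_k g_{ij} - Γ^m_{ki} g_{mj} - Γ^m_{kj} g_{im}:
e.g. ∇_x g_{xx} = (0) - (0) - (0) = 0
Every component ∇_k g_{ij} vanishes: the connection is metric compatible.
True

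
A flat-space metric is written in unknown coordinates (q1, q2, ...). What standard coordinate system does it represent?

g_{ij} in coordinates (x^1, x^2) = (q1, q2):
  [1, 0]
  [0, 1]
All components are constant and the metric is the identity, i.e. orthonormal rectilinear coordinates.
Cartesian (2D) coordinates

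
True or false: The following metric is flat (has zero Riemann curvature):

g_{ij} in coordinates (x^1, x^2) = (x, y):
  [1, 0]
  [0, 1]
All metric components are constant, so every Christoffel symbol vanishes and R^i_{jkl} = 0.
True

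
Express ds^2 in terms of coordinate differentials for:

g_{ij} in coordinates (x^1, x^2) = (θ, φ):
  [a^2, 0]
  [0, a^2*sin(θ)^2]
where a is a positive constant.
ds^2 = g_{ij} dx^i dx^j; only the non-zero components contribute.
ds^2 = a^2 dθ^2 + a^2*sin(θ)^2 dφ^2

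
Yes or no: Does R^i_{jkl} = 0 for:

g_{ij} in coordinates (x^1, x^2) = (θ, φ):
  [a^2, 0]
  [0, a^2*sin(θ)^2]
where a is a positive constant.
Non-zero Christoffel symbols:
Γ^θ_{φ φ} = -sin(2*θ)/2
Γ^φ_{θ φ} = 1/tan(θ)
Ricci tensor: R_{θθ} = 1, R_{θφ} = 0, R_{φφ} = sin(θ)^2
The Ricci tensor is non-zero, so the Riemann tensor is non-zero: not flat.
No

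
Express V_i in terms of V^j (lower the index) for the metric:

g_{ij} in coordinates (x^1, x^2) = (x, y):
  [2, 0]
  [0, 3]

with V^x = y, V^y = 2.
V_i = g_{ij} V^j:
V_x = (2)(y) + (0)(2) = 2*y
V_y = (0)(y) + (3)(2) = 6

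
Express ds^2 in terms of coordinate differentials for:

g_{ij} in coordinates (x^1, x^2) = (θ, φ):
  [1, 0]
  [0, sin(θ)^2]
ds^2 = g_{ij} dx^i dx^j; only the non-zero components contribute.
ds^2 = dθ^2 + sin(θ)^2 dφ^2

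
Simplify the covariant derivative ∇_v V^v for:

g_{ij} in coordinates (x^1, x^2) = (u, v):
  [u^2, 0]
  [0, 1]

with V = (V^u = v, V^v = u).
Non-zero Christoffel symbols:
Γ^u_{u u} = 1/u
∇_v V^v = ∂_v V^v + Γ^v_{v j} V^j
  = (0) + (0)(v) + (0)(u)
  = 0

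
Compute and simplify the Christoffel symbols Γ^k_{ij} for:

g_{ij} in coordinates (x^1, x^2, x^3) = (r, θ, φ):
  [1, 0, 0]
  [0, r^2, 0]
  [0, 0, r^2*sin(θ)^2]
Using Γ^k_{ij} = (1/2) g^{km} (∂_i g_{mj} + ∂_j g_{mi} - ∂_m g_{ij}); the metric is diagonal, so only the m = k term contributes.
Non-zero symbols (using the symmetry Γ^k_{ij} = Γ^k_{ji}):
Γ^r_{θ θ} = (1/2) g^{rr} (∂_θ g_{rθ} + ∂_θ g_{rθ} - ∂_r g_{θθ}) = (1/2)(1)((0) + (0) - (2*r)) = -r
Γ^r_{φ φ} = (1/2) g^{rr} (∂_φ g_{rφ} + ∂_φ g_{rφ} - ∂_r g_{φφ}) = (1/2)(1)((0) + (0) - (2*r*sin(θ)^2)) = -r*sin(θ)^2
Γ^θ_{r θ} = (1/2) g^{θθ} (∂_r g_{θθ} + ∂_θ g_{θr} - ∂_θ g_{rθ}) = (1/2)(1/r^2)((2*r) + (0) - (0)) = 1/r
Γ^θ_{φ φ} = (1/2) g^{θθ} (∂_φ g_{θφ} + ∂_φ g_{θφ} - ∂_θ g_{φφ}) = (1/2)(1/r^2)((0) + (0) - (r^2*sin(2*θ))) = -sin(2*θ)/2
Γ^φ_{r φ} = (1/2) g^{φφ} (∂_r g_{φφ} + ∂_φ g_{φr} - ∂_φ g_{rφ}) = (1/2)(1/(r^2*sin(θ)^2))((2*r*sin(θ)^2) + (0) - (0)) = 1/r
Γ^φ_{θ φ} = (1/2) g^{φφ} (∂_θ g_{φφ} + ∂_φ g_{φθ} - ∂_φ g_{θφ}) = (1/2)(1/(r^2*sin(θ)^2))((r^2*sin(2*θ)) + (0) - (0)) = 1/tan(θ)
All other Christoffel symbols are zero.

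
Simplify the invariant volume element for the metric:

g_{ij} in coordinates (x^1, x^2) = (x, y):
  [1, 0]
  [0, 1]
det(g) = 1
√|det(g)| = 1
Volume element: dV = 1 dx dy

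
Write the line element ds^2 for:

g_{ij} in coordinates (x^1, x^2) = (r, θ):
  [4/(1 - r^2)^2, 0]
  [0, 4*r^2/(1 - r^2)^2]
ds^2 = g_{ij} dx^i dx^j; only the non-zero components contribute.
ds^2 = (4/(1 - r^2)^2) dr^2 + (4*r^2/(1 - r^2)^2) dθ^2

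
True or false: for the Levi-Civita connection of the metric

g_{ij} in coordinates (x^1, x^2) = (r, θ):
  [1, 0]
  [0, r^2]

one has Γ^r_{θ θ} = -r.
Γ^r_{θ θ} = (1/2) g^{rr} (∂_θ g_{rθ} + ∂_θ g_{rθ} - ∂_r g_{θθ}) = (1/2)(1)((0) + (0) - (2*r)) = -r
This equals the proposed value -r.
True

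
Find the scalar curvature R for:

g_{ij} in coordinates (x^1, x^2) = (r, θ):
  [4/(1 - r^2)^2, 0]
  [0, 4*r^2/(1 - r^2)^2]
Non-zero Christoffel symbols (Γ^k_{ij} = Γ^k_{ji}):
Γ^r_{r r} = 2*r/(1 - r^2)
Γ^r_{θ θ} = (r^3 + r)/(r^2 - 1)
Γ^θ_{r θ} = (-r^2 - 1)/(r^3 - r)
Ricci tensor (R_{ij} = R^k_{ikj}): R_{rr} = -4/(r^2 - 1)^2, R_{rθ} = 0, R_{θθ} = -4*r^2/(r^2 - 1)^2
Inverse metric: g^{rr} = (1 - r^2)^2/4, g^{θθ} = (1 - r^2)^2/(4*r^2)
R = g^{ij} R_{ij} = ((1 - r^2)^2/4)(-4/(r^2 - 1)^2) + ((1 - r^2)^2/(4*r^2))(-4*r^2/(r^2 - 1)^2) = -2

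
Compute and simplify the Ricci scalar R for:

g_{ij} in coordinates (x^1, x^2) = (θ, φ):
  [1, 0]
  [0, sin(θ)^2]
Non-zero Christoffel symbols (Γ^k_{ij} = Γ^k_{ji}):
Γ^θ_{φ φ} = -sin(2*θ)/2
Γ^φ_{θ φ} = 1/tan(θ)
Ricci tensor (R_{ij} = R^k_{ikj}): R_{θθ} = 1, R_{θφ} = 0, R_{φφ} = sin(θ)^2
Inverse metric: g^{θθ} = 1, g^{φφ} = 1/sin(θ)^2
R = g^{ij} R_{ij} = (1)(1) + (1/sin(θ)^2)(sin(θ)^2) = 2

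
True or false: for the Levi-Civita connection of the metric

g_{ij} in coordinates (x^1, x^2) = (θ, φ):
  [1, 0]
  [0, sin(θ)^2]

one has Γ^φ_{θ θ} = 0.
Γ^φ_{θ θ} = (1/2) g^{φφ} (∂_θ g_{φθ} + ∂_θ g_{φθ} - ∂_φ g_{θθ}) = (1/2)(1/sin(θ)^2)((0) + (0) - (0)) = 0
This equals the proposed value 0.
True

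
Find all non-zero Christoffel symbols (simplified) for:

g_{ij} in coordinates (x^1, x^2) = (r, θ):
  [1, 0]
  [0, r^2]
Using Γ^k_{ij} = (1/2) g^{km} (∂_i g_{mj} + ∂_j g_{mi} - ∂_m g_{ij}); the metric is diagonal, so only the m = k term contributes.
Non-zero symbols (using the symmetry Γ^k_{ij} = Γ^k_{ji}):
Γ^r_{θ θ} = (1/2) g^{rr} (∂_θ g_{rθ} + ∂_θ g_{rθ} - ∂_r g_{θθ}) = (1/2)(1)((0) + (0) - (2*r)) = -r
Γ^θ_{r θ} = (1/2) g^{θθ} (∂_r g_{θθ} + ∂_θ g_{θr} - ∂_θ g_{rθ}) = (1/2)(1/r^2)((2*r) + (0) - (0)) = 1/r
All other Christoffel symbols are zero.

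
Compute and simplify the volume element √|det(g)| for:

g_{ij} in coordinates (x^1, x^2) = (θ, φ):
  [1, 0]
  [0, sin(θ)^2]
det(g) = sin(θ)^2
√|det(g)| = sin(θ) (taking 0 < θ < π so that |sin(θ)| = sin(θ))
Volume element: dV = sin(θ) dθ dφ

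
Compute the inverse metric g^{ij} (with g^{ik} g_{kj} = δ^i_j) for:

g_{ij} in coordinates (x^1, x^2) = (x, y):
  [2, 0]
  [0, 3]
The metric is diagonal, so g^{ij} is diagonal with entries 1/g_{ii}: diag(1/2, 1/3).
g^{ij}:
  [1/2, 0]
  [0, 1/3]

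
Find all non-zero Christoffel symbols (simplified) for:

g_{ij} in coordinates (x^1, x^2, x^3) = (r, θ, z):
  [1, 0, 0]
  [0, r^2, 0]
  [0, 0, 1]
Using Γ^k_{ij} = (1/2) g^{km} (∂_i g_{mj} + ∂_j g_{mi} - ∂_m g_{ij}); the metric is diagonal, so only the m = k term contributes.
Non-zero symbols (using the symmetry Γ^k_{ij} = Γ^k_{ji}):
Γ^r_{θ θ} = (1/2) g^{rr} (∂_θ g_{rθ} + ∂_θ g_{rθ} - ∂_r g_{θθ}) = (1/2)(1)((0) + (0) - (2*r)) = -r
Γ^θ_{r θ} = (1/2) g^{θθ} (∂_r g_{θθ} + ∂_θ g_{θr} - ∂_θ g_{rθ}) = (1/2)(1/r^2)((2*r) + (0) - (0)) = 1/r
All other Christoffel symbols are zero.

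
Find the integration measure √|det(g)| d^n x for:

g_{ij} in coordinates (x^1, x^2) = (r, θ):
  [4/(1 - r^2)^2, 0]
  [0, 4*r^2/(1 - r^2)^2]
det(g) = 16*r^2/(1 - r^2)^4
√|det(g)| = 4*r/(r^2 - 1)^2
Volume element: dV = 4*r/(r^2 - 1)^2 dr dθ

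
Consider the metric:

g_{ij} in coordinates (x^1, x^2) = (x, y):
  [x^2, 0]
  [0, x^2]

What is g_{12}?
With x^1 = x, x^2 = y, g_{12} = g_{xy} is the row-1, column-2 entry of the matrix.
g_{12} = 0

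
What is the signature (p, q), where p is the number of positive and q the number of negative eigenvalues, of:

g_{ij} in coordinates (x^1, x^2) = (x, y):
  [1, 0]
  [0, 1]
The metric is diagonal, so its eigenvalues are the diagonal entries: 1, 1 (at a generic point, where coordinate-dependent entries are positive).
2 positive, 0 negative.
(2, 0) - Riemannian (positive definite)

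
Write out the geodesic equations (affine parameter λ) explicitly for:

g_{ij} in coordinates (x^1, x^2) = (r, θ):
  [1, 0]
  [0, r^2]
Geodesic equation: d^2x^k/dλ^2 + Γ^k_{ij} (dx^i/dλ)(dx^j/dλ) = 0.
Non-zero Christoffel symbols:
Γ^r_{θ θ} = -r
Γ^θ_{r θ} = 1/r
Substituting (the symmetric pair Γ^k_{ij}, Γ^k_{ji} combines into a factor 2):
d^2r/dλ^2 - r (dθ/dλ)^2 = 0
d^2θ/dλ^2 + (2/r) (dr/dλ)(dθ/dλ) = 0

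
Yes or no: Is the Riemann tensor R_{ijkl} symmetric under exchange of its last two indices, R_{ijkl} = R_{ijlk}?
It is antisymmetric in the last pair: R_{ijkl} = -R_{ijlk}.
No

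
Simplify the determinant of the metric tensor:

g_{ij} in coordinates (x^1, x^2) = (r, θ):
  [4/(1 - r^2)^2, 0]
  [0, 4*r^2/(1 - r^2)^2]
For a 2×2 metric: det(g) = g_{11}·g_{22} - g_{12}·g_{21}
= (4/(1 - r^2)^2)·(4*r^2/(1 - r^2)^2) - (0)·(0)
= 16*r^2/(1 - r^2)^4 - 0
det(g) = 16*r^2/(1 - r^2)^4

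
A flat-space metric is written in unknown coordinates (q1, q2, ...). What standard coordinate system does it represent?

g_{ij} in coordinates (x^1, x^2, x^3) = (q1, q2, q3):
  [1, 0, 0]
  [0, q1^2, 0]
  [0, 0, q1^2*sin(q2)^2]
The line element ds^2 = dq1^2 + q1^2 dq2^2 + q1^2 sin(q2)^2 dq3^2 is dr^2 + r^2 dθ^2 + r^2 sin(θ)^2 dφ^2 with q1 = r, q2 = θ, q3 = φ.
spherical coordinates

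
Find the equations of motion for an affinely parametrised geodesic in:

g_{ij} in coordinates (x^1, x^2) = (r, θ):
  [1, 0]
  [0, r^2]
Geodesic equation: d^2x^k/dλ^2 + Γ^k_{ij} (dx^i/dλ)(dx^j/dλ) = 0.
Non-zero Christoffel symbols:
Γ^r_{θ θ} = -r
Γ^θ_{r θ} = 1/r
Substituting (the symmetric pair Γ^k_{ij}, Γ^k_{ji} combines into a factor 2):
d^2r/dλ^2 - r (dθ/dλ)^2 = 0
d^2θ/dλ^2 + (2/r) (dr/dλ)(dθ/dλ) = 0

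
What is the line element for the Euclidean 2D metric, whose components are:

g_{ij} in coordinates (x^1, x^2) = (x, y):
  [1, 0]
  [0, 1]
ds^2 = g_{ij} dx^i dx^j; only the non-zero components contribute.
ds^2 = dx^2 + dy^2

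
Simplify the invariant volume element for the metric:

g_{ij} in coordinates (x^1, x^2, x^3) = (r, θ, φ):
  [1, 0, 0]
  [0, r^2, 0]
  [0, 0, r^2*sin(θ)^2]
det(g) = r^4*sin(θ)^2
√|det(g)| = r^2*sin(θ) (taking 0 < θ < π so that |sin(θ)| = sin(θ))
Volume element: dV = r^2*sin(θ) dr dθ dφ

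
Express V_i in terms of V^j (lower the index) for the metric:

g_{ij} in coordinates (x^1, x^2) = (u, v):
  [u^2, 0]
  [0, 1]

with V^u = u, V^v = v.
V_i = g_{ij} V^j:
V_u = (u^2)(u) + (0)(v) = u^3
V_v = (0)(u) + (1)(v) = v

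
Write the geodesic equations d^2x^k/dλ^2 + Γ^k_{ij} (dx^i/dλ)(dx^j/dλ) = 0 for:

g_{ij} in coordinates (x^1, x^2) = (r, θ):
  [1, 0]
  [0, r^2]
Geodesic equation: d^2x^k/dλ^2 + Γ^k_{ij} (dx^i/dλ)(dx^j/dλ) = 0.
Non-zero Christoffel symbols:
Γ^r_{θ θ} = -r
Γ^θ_{r θ} = 1/r
Substituting (the symmetric pair Γ^k_{ij}, Γ^k_{ji} combines into a factor 2):
d^2r/dλ^2 - r (dθ/dλ)^2 = 0
d^2θ/dλ^2 + (2/r) (dr/dλ)(dθ/dλ) = 0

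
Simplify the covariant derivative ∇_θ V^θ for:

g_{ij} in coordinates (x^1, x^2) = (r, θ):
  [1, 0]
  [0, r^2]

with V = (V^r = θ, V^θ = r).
Non-zero Christoffel symbols:
Γ^r_{θ θ} = -r
Γ^θ_{r θ} = 1/r
∇_θ V^θ = ∂_θ V^θ + Γ^θ_{θ j} V^j
  = (0) + (1/r)(θ) + (0)(r)
  = θ/r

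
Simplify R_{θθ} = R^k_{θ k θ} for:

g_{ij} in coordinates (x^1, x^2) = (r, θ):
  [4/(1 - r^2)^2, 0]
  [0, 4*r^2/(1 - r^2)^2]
Non-zero Christoffel symbols (Γ^k_{ij} = Γ^k_{ji}):
Γ^r_{r r} = 2*r/(1 - r^2)
Γ^r_{θ θ} = (r^3 + r)/(r^2 - 1)
Γ^θ_{r θ} = (-r^2 - 1)/(r^3 - r)
R^r_{θ r θ} = ∂_r Γ^r_{θ θ} - ∂_θ Γ^r_{θ r} + Γ^r_{r m} Γ^m_{θ θ} - Γ^r_{θ m} Γ^m_{θ r}
  = ((r^4 - 4*r^2 - 1)/(r^2 - 1)^2) - (0) + (-2*r^2*(r^2 + 1)/(r^2 - 1)^2) - (-(r^2 + 1)^2/(r^2 - 1)^2) = -4*r^2/(r^2 - 1)^2
R^θ_{θ θ θ} = 0 (a repeated index in an antisymmetric pair)
R_{θθ} = R^r_{θ r θ} + R^θ_{θ θ θ} = (-4*r^2/(r^2 - 1)^2) + (0) = -4*r^2/(r^2 - 1)^2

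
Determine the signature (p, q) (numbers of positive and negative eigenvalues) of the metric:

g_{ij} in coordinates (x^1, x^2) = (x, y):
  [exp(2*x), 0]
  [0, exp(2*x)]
The metric is diagonal, so its eigenvalues are the diagonal entries: exp(2*x), exp(2*x) (at a generic point, where coordinate-dependent entries are positive).
2 positive, 0 negative.
(2, 0) - Riemannian (positive definite)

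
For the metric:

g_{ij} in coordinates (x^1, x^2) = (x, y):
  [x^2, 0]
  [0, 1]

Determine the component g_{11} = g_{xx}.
With x^1 = x, x^2 = y, g_{11} = g_{xx} is the row-1, column-1 entry of the matrix.
g_{11} = x^2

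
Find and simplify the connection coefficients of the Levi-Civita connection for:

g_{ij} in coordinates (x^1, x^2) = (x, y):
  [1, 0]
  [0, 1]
Using Γ^k_{ij} = (1/2) g^{km} (∂_i g_{mj} + ∂_j g_{mi} - ∂_m g_{ij}); the metric is diagonal, so only the m = k term contributes.
Every metric component is constant, so all ∂_m g_{ij} = 0 and every Christoffel symbol vanishes.
All Christoffel symbols are zero.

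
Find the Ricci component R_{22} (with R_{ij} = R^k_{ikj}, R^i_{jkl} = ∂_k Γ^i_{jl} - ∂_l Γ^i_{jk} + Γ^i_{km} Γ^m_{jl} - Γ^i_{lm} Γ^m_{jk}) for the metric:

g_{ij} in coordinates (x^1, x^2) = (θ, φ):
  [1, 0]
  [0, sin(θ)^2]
Non-zero Christoffel symbols (Γ^k_{ij} = Γ^k_{ji}):
Γ^θ_{φ φ} = -sin(2*θ)/2
Γ^φ_{θ φ} = 1/tan(θ)
R^θ_{φ θ φ} = ∂_θ Γ^θ_{φ φ} - ∂_φ Γ^θ_{φ θ} + Γ^θ_{θ m} Γ^m_{φ φ} - Γ^θ_{φ m} Γ^m_{φ θ}
  = (-cos(2*θ)) - (0) + (0) - (-cos(θ)^2) = sin(θ)^2
R^φ_{φ φ φ} = 0 (a repeated index in an antisymmetric pair)
R_{φφ} = R^θ_{φ θ φ} + R^φ_{φ φ φ} = (sin(θ)^2) + (0) = sin(θ)^2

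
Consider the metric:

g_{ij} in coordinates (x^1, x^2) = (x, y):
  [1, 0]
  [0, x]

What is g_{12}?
With x^1 = x, x^2 = y, g_{12} = g_{xy} is the row-1, column-2 entry of the matrix.
g_{12} = 0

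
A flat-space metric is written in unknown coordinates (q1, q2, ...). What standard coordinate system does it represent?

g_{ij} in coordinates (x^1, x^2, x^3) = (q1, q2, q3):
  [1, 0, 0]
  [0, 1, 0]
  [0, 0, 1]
All components are constant and the metric is the identity, i.e. orthonormal rectilinear coordinates.
Cartesian (3D) coordinates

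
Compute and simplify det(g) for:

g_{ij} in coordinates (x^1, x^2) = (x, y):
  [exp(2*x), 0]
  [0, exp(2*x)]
For a 2×2 metric: det(g) = g_{11}·g_{22} - g_{12}·g_{21}
= (exp(2*x))·(exp(2*x)) - (0)·(0)
= exp(4*x) - 0
det(g) = exp(4*x)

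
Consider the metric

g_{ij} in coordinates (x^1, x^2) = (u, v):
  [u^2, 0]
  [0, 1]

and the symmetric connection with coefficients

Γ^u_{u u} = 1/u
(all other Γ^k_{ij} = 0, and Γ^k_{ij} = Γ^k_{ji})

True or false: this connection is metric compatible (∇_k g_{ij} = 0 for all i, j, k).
Using ∇_k g_{ij} = ∂_k g_{ij} - Γ^m_{ki} g_{mj} - Γ^m_{kj} g_{im}:
e.g. ∇_u g_{uu} = (2*u) - (u) - (u) = 0
Every component ∇_k g_{ij} vanishes: the connection is metric compatible.
True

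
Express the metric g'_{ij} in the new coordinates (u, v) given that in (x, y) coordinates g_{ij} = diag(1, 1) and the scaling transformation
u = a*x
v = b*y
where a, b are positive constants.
Invert the transformation: x = u/a, y = v/b
g'_{ij} = (∂x^k/∂x'^i)(∂x^l/∂x'^j) g_{kl}; with g_{kl} = δ_{kl} this is Σ_k (∂x^k/∂x'^i)(∂x^k/∂x'^j).
Jacobian: ∂x/∂u = 1/a, ∂x/∂v = 0, ∂y/∂u = 0, ∂y/∂v = 1/b
g'_{uu} = (1/a)(1/a) + (0)(0) = 1/a^2
g'_{uv} = (1/a)(0) + (0)(1/b) = 0
g'_{vv} = (0)(0) + (1/b)(1/b) = 1/b^2
g'_{ij} = diag(1/a^2, 1/b^2)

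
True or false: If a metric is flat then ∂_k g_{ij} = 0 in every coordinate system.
Flatness means R^i_{jkl} = 0; the components can still vary, e.g. the flat plane in polar coordinates has g_{θθ} = r^2.
False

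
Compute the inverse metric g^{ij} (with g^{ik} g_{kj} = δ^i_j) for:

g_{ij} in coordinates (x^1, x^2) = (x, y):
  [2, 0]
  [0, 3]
The metric is diagonal, so g^{ij} is diagonal with entries 1/g_{ii}: diag(1/2, 1/3).
g^{ij}:
  [1/2, 0]
  [0, 1/3]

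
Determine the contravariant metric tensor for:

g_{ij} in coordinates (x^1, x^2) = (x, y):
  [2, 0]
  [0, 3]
The metric is diagonal, so g^{ij} is diagonal with entries 1/g_{ii}: diag(1/2, 1/3).
g^{ij}:
  [1/2, 0]
  [0, 1/3]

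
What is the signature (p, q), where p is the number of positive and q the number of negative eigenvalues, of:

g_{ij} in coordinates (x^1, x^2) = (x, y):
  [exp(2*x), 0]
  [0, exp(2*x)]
The metric is diagonal, so its eigenvalues are the diagonal entries: exp(2*x), exp(2*x) (at a generic point, where coordinate-dependent entries are positive).
2 positive, 0 negative.
(2, 0) - Riemannian (positive definite)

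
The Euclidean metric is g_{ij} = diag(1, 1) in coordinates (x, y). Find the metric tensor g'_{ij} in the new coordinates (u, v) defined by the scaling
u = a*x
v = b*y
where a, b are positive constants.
Invert the transformation: x = u/a, y = v/b
g'_{ij} = (∂x^k/∂x'^i)(∂x^l/∂x'^j) g_{kl}; with g_{kl} = δ_{kl} this is Σ_k (∂x^k/∂x'^i)(∂x^k/∂x'^j).
Jacobian: ∂x/∂u = 1/a, ∂x/∂v = 0, ∂y/∂u = 0, ∂y/∂v = 1/b
g'_{uu} = (1/a)(1/a) + (0)(0) = 1/a^2
g'_{uv} = (1/a)(0) + (0)(1/b) = 0
g'_{vv} = (0)(0) + (1/b)(1/b) = 1/b^2
g'_{ij} = diag(1/a^2, 1/b^2)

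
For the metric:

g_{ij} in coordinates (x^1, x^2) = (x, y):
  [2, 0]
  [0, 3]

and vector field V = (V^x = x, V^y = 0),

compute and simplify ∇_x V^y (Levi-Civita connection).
All Christoffel symbols are zero.
∇_x V^y = ∂_x V^y + Γ^y_{x j} V^j
  = (0) + (0)(x) + (0)(0)
  = 0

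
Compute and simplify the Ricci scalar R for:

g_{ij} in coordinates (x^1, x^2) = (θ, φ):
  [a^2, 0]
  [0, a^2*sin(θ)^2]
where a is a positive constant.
Non-zero Christoffel symbols (Γ^k_{ij} = Γ^k_{ji}):
Γ^θ_{φ φ} = -sin(2*θ)/2
Γ^φ_{θ φ} = 1/tan(θ)
Ricci tensor (R_{ij} = R^k_{ikj}): R_{θθ} = 1, R_{θφ} = 0, R_{φφ} = sin(θ)^2
Inverse metric: g^{θθ} = 1/a^2, g^{φφ} = 1/(a^2*sin(θ)^2)
R = g^{ij} R_{ij} = (1/a^2)(1) + (1/(a^2*sin(θ)^2))(sin(θ)^2) = 2/a^2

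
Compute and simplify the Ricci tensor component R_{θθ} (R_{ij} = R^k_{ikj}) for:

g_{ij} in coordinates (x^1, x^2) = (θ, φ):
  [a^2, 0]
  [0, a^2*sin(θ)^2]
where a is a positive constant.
Non-zero Christoffel symbols (Γ^k_{ij} = Γ^k_{ji}):
Γ^θ_{φ φ} = -sin(2*θ)/2
Γ^φ_{θ φ} = 1/tan(θ)
R^θ_{θ θ θ} = 0 (a repeated index in an antisymmetric pair)
R^φ_{θ φ θ} = ∂_φ Γ^φ_{θ θ} - ∂_θ Γ^φ_{θ φ} + Γ^φ_{φ m} Γ^m_{θ θ} - Γ^φ_{θ m} Γ^m_{θ φ}
  = (0) - (-1/sin(θ)^2) + (0) - (1/tan(θ)^2) = 1
R_{θθ} = R^θ_{θ θ θ} + R^φ_{θ φ θ} = (0) + (1) = 1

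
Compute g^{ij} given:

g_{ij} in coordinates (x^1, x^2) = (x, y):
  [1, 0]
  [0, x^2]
The metric is diagonal, so g^{ij} is diagonal with entries 1/g_{ii}: diag(1, 1/(x^2)).
g^{ij}:
  [1, 0]
  [0, 1/x^2]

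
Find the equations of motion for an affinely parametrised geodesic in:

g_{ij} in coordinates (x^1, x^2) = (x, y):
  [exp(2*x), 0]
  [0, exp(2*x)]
Geodesic equation: d^2x^k/dλ^2 + Γ^k_{ij} (dx^i/dλ)(dx^j/dλ) = 0.
Non-zero Christoffel symbols:
Γ^x_{x x} = 1
Γ^x_{y y} = -1
Γ^y_{x y} = 1
Substituting (the symmetric pair Γ^k_{ij}, Γ^k_{ji} combines into a factor 2):
d^2x/dλ^2 + (dx/dλ)^2 - (dy/dλ)^2 = 0
d^2y/dλ^2 + 2 (dx/dλ)(dy/dλ) = 0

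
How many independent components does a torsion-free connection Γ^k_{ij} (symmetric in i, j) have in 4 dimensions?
Γ^k_{ij} has n choices for the upper index and n(n+1)/2 independent symmetric lower index pairs.
Total = 4 × 4×5/2 = 4 × 10 = 40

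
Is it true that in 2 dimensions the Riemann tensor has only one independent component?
The number of independent components is n^2(n^2-1)/12 = 4·3/12 = 1 for n = 2 (e.g. R_{1212}).
Yes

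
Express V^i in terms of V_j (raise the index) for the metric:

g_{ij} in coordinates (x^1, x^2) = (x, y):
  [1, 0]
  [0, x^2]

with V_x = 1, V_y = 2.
Inverse metric (diagonal): g^{xx} = 1, g^{yy} = 1/x^2
V^i = g^{ij} V_j:
V^x = (1)(1) + (0)(2) = 1
V^y = (0)(1) + (1/x^2)(2) = 2/x^2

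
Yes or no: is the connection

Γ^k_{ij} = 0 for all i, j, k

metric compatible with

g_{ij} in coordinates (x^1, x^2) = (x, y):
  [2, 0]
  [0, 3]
Using ∇_k g_{ij} = ∂_k g_{ij} - Γ^m_{ki} g_{mj} - Γ^m_{kj} g_{im}:
e.g. ∇_x g_{xy} = (0) - (0) - (0) = 0
Every component ∇_k g_{ij} vanishes: the connection is metric compatible.
Yes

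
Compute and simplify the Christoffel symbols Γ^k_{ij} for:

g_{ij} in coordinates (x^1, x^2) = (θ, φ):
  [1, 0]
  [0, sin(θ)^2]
Using Γ^k_{ij} = (1/2) g^{km} (∂_i g_{mj} + ∂_j g_{mi} - ∂_m g_{ij}); the metric is diagonal, so only the m = k term contributes.
Non-zero symbols (using the symmetry Γ^k_{ij} = Γ^k_{ji}):
Γ^θ_{φ φ} = (1/2) g^{θθ} (∂_φ g_{θφ} + ∂_φ g_{θφ} - ∂_θ g_{φφ}) = (1/2)(1)((0) + (0) - (sin(2*θ))) = -sin(2*θ)/2
Γ^φ_{θ φ} = (1/2) g^{φφ} (∂_θ g_{φφ} + ∂_φ g_{φθ} - ∂_φ g_{θφ}) = (1/2)(1/sin(θ)^2)((sin(2*θ)) + (0) - (0)) = 1/tan(θ)
All other Christoffel symbols are zero.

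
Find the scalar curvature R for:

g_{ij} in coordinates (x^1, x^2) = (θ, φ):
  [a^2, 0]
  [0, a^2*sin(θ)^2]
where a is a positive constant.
Non-zero Christoffel symbols (Γ^k_{ij} = Γ^k_{ji}):
Γ^θ_{φ φ} = -sin(2*θ)/2
Γ^φ_{θ φ} = 1/tan(θ)
Ricci tensor (R_{ij} = R^k_{ikj}): R_{θθ} = 1, R_{θφ} = 0, R_{φφ} = sin(θ)^2
Inverse metric: g^{θθ} = 1/a^2, g^{φφ} = 1/(a^2*sin(θ)^2)
R = g^{ij} R_{ij} = (1/a^2)(1) + (1/(a^2*sin(θ)^2))(sin(θ)^2) = 2/a^2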